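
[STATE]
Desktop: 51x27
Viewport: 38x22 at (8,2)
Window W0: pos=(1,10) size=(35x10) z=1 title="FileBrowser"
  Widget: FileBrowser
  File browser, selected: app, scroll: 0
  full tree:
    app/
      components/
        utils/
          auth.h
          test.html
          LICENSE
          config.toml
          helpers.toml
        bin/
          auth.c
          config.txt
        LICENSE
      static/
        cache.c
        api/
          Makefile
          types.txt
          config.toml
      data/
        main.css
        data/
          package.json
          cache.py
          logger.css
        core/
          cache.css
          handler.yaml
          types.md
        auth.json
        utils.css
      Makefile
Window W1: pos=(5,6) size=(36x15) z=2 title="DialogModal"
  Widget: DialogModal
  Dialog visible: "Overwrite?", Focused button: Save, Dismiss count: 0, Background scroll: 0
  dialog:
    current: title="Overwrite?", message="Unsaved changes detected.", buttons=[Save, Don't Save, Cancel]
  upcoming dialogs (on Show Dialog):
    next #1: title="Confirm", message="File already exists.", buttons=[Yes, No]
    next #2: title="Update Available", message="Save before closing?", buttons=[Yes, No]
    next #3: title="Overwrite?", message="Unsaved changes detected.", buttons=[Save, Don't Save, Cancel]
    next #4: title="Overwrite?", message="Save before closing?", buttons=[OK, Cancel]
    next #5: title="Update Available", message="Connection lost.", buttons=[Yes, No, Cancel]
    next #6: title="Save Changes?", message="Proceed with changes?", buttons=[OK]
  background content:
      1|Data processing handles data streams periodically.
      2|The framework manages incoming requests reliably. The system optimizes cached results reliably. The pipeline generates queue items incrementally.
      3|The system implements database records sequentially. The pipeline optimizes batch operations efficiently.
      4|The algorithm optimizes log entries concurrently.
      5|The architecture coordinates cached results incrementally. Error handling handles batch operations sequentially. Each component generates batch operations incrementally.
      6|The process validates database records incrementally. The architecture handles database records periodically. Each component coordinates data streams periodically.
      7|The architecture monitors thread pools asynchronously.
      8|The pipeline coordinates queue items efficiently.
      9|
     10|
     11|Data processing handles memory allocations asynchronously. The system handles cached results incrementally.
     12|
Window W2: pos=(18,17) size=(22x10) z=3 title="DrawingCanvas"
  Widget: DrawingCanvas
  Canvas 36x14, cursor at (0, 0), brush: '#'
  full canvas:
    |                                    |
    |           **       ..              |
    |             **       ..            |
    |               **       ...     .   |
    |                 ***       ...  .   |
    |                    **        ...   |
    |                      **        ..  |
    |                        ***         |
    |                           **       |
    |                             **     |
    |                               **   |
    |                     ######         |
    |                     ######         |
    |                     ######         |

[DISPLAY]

                                      
                                      
                                      
                                      
━━━━━━━━━━━━━━━━━━━━━━━━━━━━━━━━┓     
ialogModal                      ┃     
────────────────────────────────┨     
ta processing handles data strea┃     
e framework manages incoming req┃     
e system implements database rec┃     
┌────────────────────────────┐ie┃     
│         Overwrite?         │he┃     
│ Unsaved changes detected.  │ec┃     
│[Save]  Don't Save   Cancel │ p┃     
└────────────────────────────┘te┃     
          ┏━━━━━━━━━━━━━━━━━━━━┓┃     
          ┃ DrawingCanvas      ┃┃     
ta process┠────────────────────┨┃     
━━━━━━━━━━┃+                   ┃┛     
          ┃           **       ┃      
          ┃             **     ┃      
          ┃               **   ┃      


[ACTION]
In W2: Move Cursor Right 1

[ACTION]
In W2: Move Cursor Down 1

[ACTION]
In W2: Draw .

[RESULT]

                                      
                                      
                                      
                                      
━━━━━━━━━━━━━━━━━━━━━━━━━━━━━━━━┓     
ialogModal                      ┃     
────────────────────────────────┨     
ta processing handles data strea┃     
e framework manages incoming req┃     
e system implements database rec┃     
┌────────────────────────────┐ie┃     
│         Overwrite?         │he┃     
│ Unsaved changes detected.  │ec┃     
│[Save]  Don't Save   Cancel │ p┃     
└────────────────────────────┘te┃     
          ┏━━━━━━━━━━━━━━━━━━━━┓┃     
          ┃ DrawingCanvas      ┃┃     
ta process┠────────────────────┨┃     
━━━━━━━━━━┃                    ┃┛     
          ┃ .         **       ┃      
          ┃             **     ┃      
          ┃               **   ┃      


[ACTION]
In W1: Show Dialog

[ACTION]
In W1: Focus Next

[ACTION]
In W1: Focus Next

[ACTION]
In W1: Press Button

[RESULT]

                                      
                                      
                                      
                                      
━━━━━━━━━━━━━━━━━━━━━━━━━━━━━━━━┓     
ialogModal                      ┃     
────────────────────────────────┨     
ta processing handles data strea┃     
e framework manages incoming req┃     
e system implements database rec┃     
e algorithm optimizes log entrie┃     
e architecture coordinates cache┃     
e process validates database rec┃     
e architecture monitors thread p┃     
e pipeline coordinates queue ite┃     
          ┏━━━━━━━━━━━━━━━━━━━━┓┃     
          ┃ DrawingCanvas      ┃┃     
ta process┠────────────────────┨┃     
━━━━━━━━━━┃                    ┃┛     
          ┃ .         **       ┃      
          ┃             **     ┃      
          ┃               **   ┃      


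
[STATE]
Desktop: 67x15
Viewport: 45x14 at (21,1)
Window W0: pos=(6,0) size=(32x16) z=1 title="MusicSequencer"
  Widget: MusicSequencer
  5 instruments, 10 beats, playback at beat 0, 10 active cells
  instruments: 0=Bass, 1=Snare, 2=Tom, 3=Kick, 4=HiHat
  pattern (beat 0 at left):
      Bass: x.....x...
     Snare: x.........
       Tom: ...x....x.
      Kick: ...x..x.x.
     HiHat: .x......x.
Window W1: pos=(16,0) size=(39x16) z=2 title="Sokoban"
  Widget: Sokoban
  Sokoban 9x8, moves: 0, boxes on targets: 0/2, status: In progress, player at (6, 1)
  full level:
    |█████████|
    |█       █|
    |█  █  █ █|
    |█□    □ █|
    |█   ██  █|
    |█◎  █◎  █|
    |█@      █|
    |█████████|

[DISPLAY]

oban                             ┃           
─────────────────────────────────┨           
█████                            ┃           
    █                            ┃           
  █ █                            ┃           
  □ █                            ┃           
██  █                            ┃           
█◎  █                            ┃           
    █                            ┃           
█████                            ┃           
s: 0  0/2                        ┃           
                                 ┃           
                                 ┃           
                                 ┃           


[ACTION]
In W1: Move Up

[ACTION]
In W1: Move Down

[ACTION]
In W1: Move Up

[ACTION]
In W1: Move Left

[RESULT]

oban                             ┃           
─────────────────────────────────┨           
█████                            ┃           
    █                            ┃           
  █ █                            ┃           
  □ █                            ┃           
██  █                            ┃           
█◎  █                            ┃           
    █                            ┃           
█████                            ┃           
s: 3  0/2                        ┃           
                                 ┃           
                                 ┃           
                                 ┃           


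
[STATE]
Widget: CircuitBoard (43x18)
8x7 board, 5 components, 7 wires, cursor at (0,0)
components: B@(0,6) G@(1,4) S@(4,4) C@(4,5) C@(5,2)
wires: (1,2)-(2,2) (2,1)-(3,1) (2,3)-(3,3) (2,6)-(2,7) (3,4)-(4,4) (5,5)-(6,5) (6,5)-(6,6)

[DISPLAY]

   0 1 2 3 4 5 6 7                         
0  [.]                      B              
                                           
1           ·       G                      
            │                              
2       ·   ·   ·           · ─ ·          
        │       │                          
3       ·       ·   ·                      
                    │                      
4                   S   C                  
                                           
5           C           ·                  
                        │                  
6                       · ─ ·              
Cursor: (0,0)                              
                                           
                                           
                                           


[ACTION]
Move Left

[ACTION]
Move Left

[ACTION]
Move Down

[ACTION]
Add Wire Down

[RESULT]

   0 1 2 3 4 5 6 7                         
0                           B              
                                           
1  [.]      ·       G                      
    │       │                              
2   ·   ·   ·   ·           · ─ ·          
        │       │                          
3       ·       ·   ·                      
                    │                      
4                   S   C                  
                                           
5           C           ·                  
                        │                  
6                       · ─ ·              
Cursor: (1,0)                              
                                           
                                           
                                           


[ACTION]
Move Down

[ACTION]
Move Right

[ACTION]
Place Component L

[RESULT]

   0 1 2 3 4 5 6 7                         
0                           B              
                                           
1   ·       ·       G                      
    │       │                              
2   ·  [L]  ·   ·           · ─ ·          
        │       │                          
3       ·       ·   ·                      
                    │                      
4                   S   C                  
                                           
5           C           ·                  
                        │                  
6                       · ─ ·              
Cursor: (2,1)                              
                                           
                                           
                                           


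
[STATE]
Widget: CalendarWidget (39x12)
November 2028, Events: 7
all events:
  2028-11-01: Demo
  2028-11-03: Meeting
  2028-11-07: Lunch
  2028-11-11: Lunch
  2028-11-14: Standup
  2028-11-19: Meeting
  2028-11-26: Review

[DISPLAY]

             November 2028             
Mo Tu We Th Fr Sa Su                   
       1*  2  3*  4  5                 
 6  7*  8  9 10 11* 12                 
13 14* 15 16 17 18 19*                 
20 21 22 23 24 25 26*                  
27 28 29 30                            
                                       
                                       
                                       
                                       
                                       


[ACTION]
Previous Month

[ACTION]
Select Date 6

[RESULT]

              October 2028             
Mo Tu We Th Fr Sa Su                   
                   1                   
 2  3  4  5 [ 6]  7  8                 
 9 10 11 12 13 14 15                   
16 17 18 19 20 21 22                   
23 24 25 26 27 28 29                   
30 31                                  
                                       
                                       
                                       
                                       


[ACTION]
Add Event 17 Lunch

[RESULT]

              October 2028             
Mo Tu We Th Fr Sa Su                   
                   1                   
 2  3  4  5 [ 6]  7  8                 
 9 10 11 12 13 14 15                   
16 17* 18 19 20 21 22                  
23 24 25 26 27 28 29                   
30 31                                  
                                       
                                       
                                       
                                       


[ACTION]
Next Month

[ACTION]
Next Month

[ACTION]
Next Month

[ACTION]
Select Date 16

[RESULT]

              January 2029             
Mo Tu We Th Fr Sa Su                   
 1  2  3  4  5  6  7                   
 8  9 10 11 12 13 14                   
15 [16] 17 18 19 20 21                 
22 23 24 25 26 27 28                   
29 30 31                               
                                       
                                       
                                       
                                       
                                       


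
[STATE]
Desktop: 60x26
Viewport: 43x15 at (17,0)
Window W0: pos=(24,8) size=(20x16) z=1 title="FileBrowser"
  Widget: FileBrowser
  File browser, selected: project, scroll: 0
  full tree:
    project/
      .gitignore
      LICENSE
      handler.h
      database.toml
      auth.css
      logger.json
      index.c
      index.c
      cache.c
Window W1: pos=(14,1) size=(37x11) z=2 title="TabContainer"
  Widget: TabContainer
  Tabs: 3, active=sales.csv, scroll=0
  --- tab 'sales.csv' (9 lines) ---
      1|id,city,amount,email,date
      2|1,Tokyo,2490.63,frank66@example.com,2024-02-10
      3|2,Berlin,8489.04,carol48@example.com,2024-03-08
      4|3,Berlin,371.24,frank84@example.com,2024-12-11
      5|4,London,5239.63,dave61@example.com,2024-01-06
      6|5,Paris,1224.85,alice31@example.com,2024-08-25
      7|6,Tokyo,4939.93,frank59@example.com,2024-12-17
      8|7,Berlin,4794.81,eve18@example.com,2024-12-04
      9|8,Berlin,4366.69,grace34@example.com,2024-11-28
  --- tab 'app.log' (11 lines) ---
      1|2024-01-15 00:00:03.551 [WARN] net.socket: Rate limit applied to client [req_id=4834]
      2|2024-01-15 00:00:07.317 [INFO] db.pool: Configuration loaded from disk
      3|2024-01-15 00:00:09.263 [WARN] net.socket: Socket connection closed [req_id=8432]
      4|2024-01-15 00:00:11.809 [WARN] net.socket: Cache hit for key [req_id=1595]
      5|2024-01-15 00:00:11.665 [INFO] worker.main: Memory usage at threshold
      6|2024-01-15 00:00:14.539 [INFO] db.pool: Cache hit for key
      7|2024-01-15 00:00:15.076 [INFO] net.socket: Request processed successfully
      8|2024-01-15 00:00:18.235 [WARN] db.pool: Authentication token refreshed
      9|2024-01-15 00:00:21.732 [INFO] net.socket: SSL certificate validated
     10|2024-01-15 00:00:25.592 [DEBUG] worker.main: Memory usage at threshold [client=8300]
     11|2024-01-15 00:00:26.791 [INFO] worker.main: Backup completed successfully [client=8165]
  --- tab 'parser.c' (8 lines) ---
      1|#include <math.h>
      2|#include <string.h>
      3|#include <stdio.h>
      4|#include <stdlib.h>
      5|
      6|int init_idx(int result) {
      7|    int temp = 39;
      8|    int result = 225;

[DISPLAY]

                                           
━━━━━━━━━━━━━━━━━━━━━━━━━━━━━━━━━┓         
abContainer                      ┃         
─────────────────────────────────┨         
ales.csv]│ app.log │ parser.c    ┃         
─────────────────────────────────┃         
,city,amount,email,date          ┃         
Tokyo,2490.63,frank66@example.com┃         
Berlin,8489.04,carol48@example.co┃         
Berlin,371.24,frank84@example.com┃         
London,5239.63,dave61@example.com┃         
━━━━━━━━━━━━━━━━━━━━━━━━━━━━━━━━━┛         
       ┃    .gitignore    ┃                
       ┃    LICENSE       ┃                
       ┃    handler.h     ┃                


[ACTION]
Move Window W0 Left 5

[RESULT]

                                           
━━━━━━━━━━━━━━━━━━━━━━━━━━━━━━━━━┓         
abContainer                      ┃         
─────────────────────────────────┨         
ales.csv]│ app.log │ parser.c    ┃         
─────────────────────────────────┃         
,city,amount,email,date          ┃         
Tokyo,2490.63,frank66@example.com┃         
Berlin,8489.04,carol48@example.co┃         
Berlin,371.24,frank84@example.com┃         
London,5239.63,dave61@example.com┃         
━━━━━━━━━━━━━━━━━━━━━━━━━━━━━━━━━┛         
  ┃    .gitignore    ┃                     
  ┃    LICENSE       ┃                     
  ┃    handler.h     ┃                     


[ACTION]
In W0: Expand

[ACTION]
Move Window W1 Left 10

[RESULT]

                                           
━━━━━━━━━━━━━━━━━━━━━━━┓                   
r                      ┃                   
───────────────────────┨                   
 app.log │ parser.c    ┃                   
───────────────────────┃                   
nt,email,date          ┃                   
.63,frank66@example.com┃                   
9.04,carol48@example.co┃                   
.24,frank84@example.com┃                   
9.63,dave61@example.com┃                   
━━━━━━━━━━━━━━━━━━━━━━━┛                   
  ┃    .gitignore    ┃                     
  ┃    LICENSE       ┃                     
  ┃    handler.h     ┃                     


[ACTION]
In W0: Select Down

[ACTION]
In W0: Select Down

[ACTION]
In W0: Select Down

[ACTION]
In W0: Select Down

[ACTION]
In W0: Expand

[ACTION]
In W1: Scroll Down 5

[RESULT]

                                           
━━━━━━━━━━━━━━━━━━━━━━━┓                   
r                      ┃                   
───────────────────────┨                   
 app.log │ parser.c    ┃                   
───────────────────────┃                   
.85,alice31@example.com┃                   
.93,frank59@example.com┃                   
4.81,eve18@example.com,┃                   
6.69,grace34@example.co┃                   
                       ┃                   
━━━━━━━━━━━━━━━━━━━━━━━┛                   
  ┃    .gitignore    ┃                     
  ┃    LICENSE       ┃                     
  ┃    handler.h     ┃                     


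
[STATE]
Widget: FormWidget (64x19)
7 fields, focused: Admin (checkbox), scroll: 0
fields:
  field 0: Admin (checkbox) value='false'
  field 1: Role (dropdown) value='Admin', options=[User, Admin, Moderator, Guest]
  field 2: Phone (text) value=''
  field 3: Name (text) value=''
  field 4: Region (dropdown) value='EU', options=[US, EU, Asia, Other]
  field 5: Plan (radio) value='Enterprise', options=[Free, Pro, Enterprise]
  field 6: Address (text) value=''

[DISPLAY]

> Admin:      [ ]                                               
  Role:       [Admin                                          ▼]
  Phone:      [                                                ]
  Name:       [                                                ]
  Region:     [EU                                             ▼]
  Plan:       ( ) Free  ( ) Pro  (●) Enterprise                 
  Address:    [                                                ]
                                                                
                                                                
                                                                
                                                                
                                                                
                                                                
                                                                
                                                                
                                                                
                                                                
                                                                
                                                                


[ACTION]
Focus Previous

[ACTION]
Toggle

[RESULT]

  Admin:      [ ]                                               
  Role:       [Admin                                          ▼]
  Phone:      [                                                ]
  Name:       [                                                ]
  Region:     [EU                                             ▼]
  Plan:       ( ) Free  ( ) Pro  (●) Enterprise                 
> Address:    [                                                ]
                                                                
                                                                
                                                                
                                                                
                                                                
                                                                
                                                                
                                                                
                                                                
                                                                
                                                                
                                                                


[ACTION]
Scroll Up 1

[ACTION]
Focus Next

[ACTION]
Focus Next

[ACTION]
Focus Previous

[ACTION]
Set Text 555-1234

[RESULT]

> Admin:      [ ]                                               
  Role:       [Admin                                          ▼]
  Phone:      [                                                ]
  Name:       [                                                ]
  Region:     [EU                                             ▼]
  Plan:       ( ) Free  ( ) Pro  (●) Enterprise                 
  Address:    [                                                ]
                                                                
                                                                
                                                                
                                                                
                                                                
                                                                
                                                                
                                                                
                                                                
                                                                
                                                                
                                                                


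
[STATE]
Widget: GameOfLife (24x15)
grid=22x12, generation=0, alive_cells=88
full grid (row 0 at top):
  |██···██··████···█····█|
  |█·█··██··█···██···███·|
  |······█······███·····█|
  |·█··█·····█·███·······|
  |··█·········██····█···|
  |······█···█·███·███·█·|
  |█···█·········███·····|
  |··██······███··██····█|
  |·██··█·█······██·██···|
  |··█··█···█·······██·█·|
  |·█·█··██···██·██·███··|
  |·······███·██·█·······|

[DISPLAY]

Gen: 0                  
██···██··████···█····█  
█·█··██··█···██···███·  
······█······███·····█  
·█··█·····█·███·······  
··█·········██····█···  
······█···█·███·███·█·  
█···█·········███·····  
··██······███··██····█  
·██··█·█······██·██···  
··█··█···█·······██·█·  
·█·█··██···██·██·███··  
·······███·██·█·······  
                        
                        


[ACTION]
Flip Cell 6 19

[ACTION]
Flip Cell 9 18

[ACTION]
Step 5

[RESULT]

Gen: 5                  
██····██···██·······█·  
██··········██····█··█  
······██·██···█··██··█  
·········█·█████··█·██  
··········████·██···█·  
···█·······█··········  
·██·██···█·······██···  
·········██·██···█·█··  
█·········█···███·····  
·██·██·········█·█····  
···███··███·█·██·█··█·  
········██···█·····█··  
                        
                        


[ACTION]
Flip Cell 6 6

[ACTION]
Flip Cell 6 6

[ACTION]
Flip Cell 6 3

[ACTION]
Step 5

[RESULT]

Gen: 10                 
██·······█············  
██······██·███········  
········█···········██  
············█·········  
··█·█·········█·······  
····█········█·█······  
·█···█····████·█··███·  
·█···█····██████··███·  
···········█···█··██··  
··██··█·········███···  
·█··███········█·█····  
·█··············█·····  
                        
                        


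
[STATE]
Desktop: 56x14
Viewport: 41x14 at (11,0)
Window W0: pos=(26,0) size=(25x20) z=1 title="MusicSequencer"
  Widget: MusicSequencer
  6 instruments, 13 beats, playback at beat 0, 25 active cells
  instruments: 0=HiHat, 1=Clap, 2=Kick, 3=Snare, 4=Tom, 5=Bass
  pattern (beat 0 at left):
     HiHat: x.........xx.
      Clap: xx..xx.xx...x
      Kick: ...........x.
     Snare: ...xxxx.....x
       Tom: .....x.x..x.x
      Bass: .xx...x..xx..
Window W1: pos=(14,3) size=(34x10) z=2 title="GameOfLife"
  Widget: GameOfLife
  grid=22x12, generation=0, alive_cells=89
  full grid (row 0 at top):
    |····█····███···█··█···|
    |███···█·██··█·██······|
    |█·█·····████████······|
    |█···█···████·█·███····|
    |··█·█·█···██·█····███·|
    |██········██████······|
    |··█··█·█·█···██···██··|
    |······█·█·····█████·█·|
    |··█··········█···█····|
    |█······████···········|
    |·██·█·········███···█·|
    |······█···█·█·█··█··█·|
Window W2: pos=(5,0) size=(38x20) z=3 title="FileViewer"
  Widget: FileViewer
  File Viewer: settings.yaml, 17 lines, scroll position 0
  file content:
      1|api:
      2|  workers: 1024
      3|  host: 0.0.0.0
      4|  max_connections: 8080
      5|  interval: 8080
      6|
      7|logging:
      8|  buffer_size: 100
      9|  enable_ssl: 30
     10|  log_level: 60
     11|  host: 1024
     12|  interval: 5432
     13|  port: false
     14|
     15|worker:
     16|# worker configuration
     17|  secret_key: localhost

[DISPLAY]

━━━━━━━━━━━━━━━━━━━━━━━━━━━━━━━┓━━━━━━━┓ 
Viewer                         ┃       ┃ 
───────────────────────────────┨───────┨ 
                              ▲┃━━━━┓  ┃ 
kers: 1024                    █┃    ┃  ┃ 
t: 0.0.0.0                    ░┃────┨  ┃ 
_connections: 8080            ░┃    ┃  ┃ 
erval: 8080                   ░┃    ┃  ┃ 
                              ░┃    ┃  ┃ 
ng:                           ░┃    ┃  ┃ 
fer_size: 100                 ░┃    ┃  ┃ 
ble_ssl: 30                   ░┃    ┃  ┃ 
_level: 60                    ░┃━━━━┛  ┃ 
t: 1024                       ░┃       ┃ 


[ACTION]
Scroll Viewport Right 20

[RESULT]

━━━━━━━━━━━━━━━━━━━━━━━━━━━┓━━━━━━━┓     
er                         ┃       ┃     
───────────────────────────┨───────┨     
                          ▲┃━━━━┓  ┃     
: 1024                    █┃    ┃  ┃     
.0.0.0                    ░┃────┨  ┃     
nections: 8080            ░┃    ┃  ┃     
l: 8080                   ░┃    ┃  ┃     
                          ░┃    ┃  ┃     
                          ░┃    ┃  ┃     
size: 100                 ░┃    ┃  ┃     
ssl: 30                   ░┃    ┃  ┃     
el: 60                    ░┃━━━━┛  ┃     
024                       ░┃       ┃     


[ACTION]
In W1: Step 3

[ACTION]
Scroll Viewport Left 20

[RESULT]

     ┏━━━━━━━━━━━━━━━━━━━━━━━━━━━━━━━━━━━
     ┃ FileViewer                        
     ┠───────────────────────────────────
     ┃api:                               
     ┃  workers: 1024                    
     ┃  host: 0.0.0.0                    
     ┃  max_connections: 8080            
     ┃  interval: 8080                   
     ┃                                   
     ┃logging:                           
     ┃  buffer_size: 100                 
     ┃  enable_ssl: 30                   
     ┃  log_level: 60                    
     ┃  host: 1024                       


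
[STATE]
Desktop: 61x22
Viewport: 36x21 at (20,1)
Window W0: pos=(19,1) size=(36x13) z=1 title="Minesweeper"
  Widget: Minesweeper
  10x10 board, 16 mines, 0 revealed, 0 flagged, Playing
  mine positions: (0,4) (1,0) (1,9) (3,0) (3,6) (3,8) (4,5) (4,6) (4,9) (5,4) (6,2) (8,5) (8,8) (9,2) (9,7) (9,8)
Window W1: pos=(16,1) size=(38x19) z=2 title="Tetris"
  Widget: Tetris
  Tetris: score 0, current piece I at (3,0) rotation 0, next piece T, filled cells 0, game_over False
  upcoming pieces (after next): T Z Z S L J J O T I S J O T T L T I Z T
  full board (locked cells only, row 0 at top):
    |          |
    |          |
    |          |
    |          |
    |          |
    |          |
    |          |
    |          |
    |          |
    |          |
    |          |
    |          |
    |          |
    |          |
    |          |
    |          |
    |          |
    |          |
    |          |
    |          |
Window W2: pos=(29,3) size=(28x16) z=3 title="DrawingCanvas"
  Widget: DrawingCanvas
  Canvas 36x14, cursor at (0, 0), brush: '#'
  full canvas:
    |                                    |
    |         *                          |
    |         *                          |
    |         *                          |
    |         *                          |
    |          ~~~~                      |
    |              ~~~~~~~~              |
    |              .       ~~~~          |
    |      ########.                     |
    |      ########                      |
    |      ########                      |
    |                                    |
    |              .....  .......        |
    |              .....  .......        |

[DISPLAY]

━━━━━━━━━━━━━━━━━━━━━━━━━━━━━━━━━┓┓ 
tris                             ┃┃ 
─────────┏━━━━━━━━━━━━━━━━━━━━━━━━━━
       │N┃ DrawingCanvas            
       │ ┠──────────────────────────
       │▒┃+                         
       │ ┃         *                
       │ ┃         *                
       │ ┃         *                
       │S┃         *                
       │0┃          ~~~~            
       │ ┃              ~~~~~~~~    
       │ ┃              .       ~~~~
       │ ┃      ########.           
       │ ┃      ########            
       │ ┃      ########            
       │ ┃                          
       │ ┗━━━━━━━━━━━━━━━━━━━━━━━━━━
━━━━━━━━━━━━━━━━━━━━━━━━━━━━━━━━━┛  
                                    
                                    


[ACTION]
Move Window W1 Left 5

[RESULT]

━━━━━━━━━━━━━━━━━━━━━━━━━━━━┓━━━━━┓ 
                            ┃     ┃ 
─────────┏━━━━━━━━━━━━━━━━━━━━━━━━━━
  │Next: ┃ DrawingCanvas            
  │ ▒    ┠──────────────────────────
  │▒▒▒   ┃+                         
  │      ┃         *                
  │      ┃         *                
  │      ┃         *                
  │Score:┃         *                
  │0     ┃          ~~~~            
  │      ┃              ~~~~~~~~    
  │      ┃              .       ~~~~
  │      ┃      ########.           
  │      ┃      ########            
  │      ┃      ########            
  │      ┃                          
  │      ┗━━━━━━━━━━━━━━━━━━━━━━━━━━
━━━━━━━━━━━━━━━━━━━━━━━━━━━━┛       
                                    
                                    


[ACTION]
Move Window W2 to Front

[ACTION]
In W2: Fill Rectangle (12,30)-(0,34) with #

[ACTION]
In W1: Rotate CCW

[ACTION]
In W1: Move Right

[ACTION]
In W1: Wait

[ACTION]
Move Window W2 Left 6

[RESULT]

━━━━━━━━━━━━━━━━━━━━━━━━━━━━┓━━━━━┓ 
                            ┃     ┃ 
───┏━━━━━━━━━━━━━━━━━━━━━━━━━━┓───┨ 
  │┃ DrawingCanvas            ┃   ┃ 
  │┠──────────────────────────┨   ┃ 
  │┃+                         ┃   ┃ 
  │┃         *                ┃   ┃ 
  │┃         *                ┃   ┃ 
  │┃         *                ┃   ┃ 
  │┃         *                ┃   ┃ 
  │┃          ~~~~            ┃   ┃ 
  │┃              ~~~~~~~~    ┃   ┃ 
  │┃              .       ~~~~┃━━━┛ 
  │┃      ########.           ┃     
  │┃      ########            ┃     
  │┃      ########            ┃     
  │┃                          ┃     
  │┗━━━━━━━━━━━━━━━━━━━━━━━━━━┛     
━━━━━━━━━━━━━━━━━━━━━━━━━━━━┛       
                                    
                                    


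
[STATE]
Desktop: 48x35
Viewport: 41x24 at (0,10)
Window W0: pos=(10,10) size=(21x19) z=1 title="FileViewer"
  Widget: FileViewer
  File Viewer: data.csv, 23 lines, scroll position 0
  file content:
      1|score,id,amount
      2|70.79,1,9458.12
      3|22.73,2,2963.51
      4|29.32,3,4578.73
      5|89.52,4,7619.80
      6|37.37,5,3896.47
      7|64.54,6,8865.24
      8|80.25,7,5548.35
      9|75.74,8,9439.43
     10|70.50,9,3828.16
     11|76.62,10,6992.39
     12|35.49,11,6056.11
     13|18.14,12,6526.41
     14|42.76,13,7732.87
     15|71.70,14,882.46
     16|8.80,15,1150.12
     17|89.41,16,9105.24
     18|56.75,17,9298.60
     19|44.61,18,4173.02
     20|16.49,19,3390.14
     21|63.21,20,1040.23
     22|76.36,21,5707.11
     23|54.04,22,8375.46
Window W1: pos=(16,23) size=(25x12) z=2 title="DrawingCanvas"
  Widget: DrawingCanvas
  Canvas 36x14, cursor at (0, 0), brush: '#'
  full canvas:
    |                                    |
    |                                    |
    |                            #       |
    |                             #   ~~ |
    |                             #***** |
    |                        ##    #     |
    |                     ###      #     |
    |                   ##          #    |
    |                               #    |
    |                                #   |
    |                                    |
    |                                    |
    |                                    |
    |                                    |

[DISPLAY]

          ┏━━━━━━━━━━━━━━━━━━━┓          
          ┃ FileViewer        ┃          
          ┠───────────────────┨          
          ┃score,id,amount   ▲┃          
          ┃70.79,1,9458.12   █┃          
          ┃22.73,2,2963.51   ░┃          
          ┃29.32,3,4578.73   ░┃          
          ┃89.52,4,7619.80   ░┃          
          ┃37.37,5,3896.47   ░┃          
          ┃64.54,6,8865.24   ░┃          
          ┃80.25,7,5548.35   ░┃          
          ┃75.74,8,9439.43   ░┃          
          ┃70.50,9,3828.16   ░┃          
          ┃76.62┏━━━━━━━━━━━━━━━━━━━━━━━┓
          ┃35.49┃ DrawingCanvas         ┃
          ┃18.14┠───────────────────────┨
          ┃42.76┃+                      ┃
          ┃71.70┃                       ┃
          ┗━━━━━┃                       ┃
                ┃                       ┃
                ┃                       ┃
                ┃                       ┃
                ┃                     ##┃
                ┃                   ##  ┃


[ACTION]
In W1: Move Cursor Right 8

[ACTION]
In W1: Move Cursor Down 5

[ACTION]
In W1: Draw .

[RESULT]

          ┏━━━━━━━━━━━━━━━━━━━┓          
          ┃ FileViewer        ┃          
          ┠───────────────────┨          
          ┃score,id,amount   ▲┃          
          ┃70.79,1,9458.12   █┃          
          ┃22.73,2,2963.51   ░┃          
          ┃29.32,3,4578.73   ░┃          
          ┃89.52,4,7619.80   ░┃          
          ┃37.37,5,3896.47   ░┃          
          ┃64.54,6,8865.24   ░┃          
          ┃80.25,7,5548.35   ░┃          
          ┃75.74,8,9439.43   ░┃          
          ┃70.50,9,3828.16   ░┃          
          ┃76.62┏━━━━━━━━━━━━━━━━━━━━━━━┓
          ┃35.49┃ DrawingCanvas         ┃
          ┃18.14┠───────────────────────┨
          ┃42.76┃                       ┃
          ┃71.70┃                       ┃
          ┗━━━━━┃                       ┃
                ┃                       ┃
                ┃                       ┃
                ┃        .              ┃
                ┃                     ##┃
                ┃                   ##  ┃


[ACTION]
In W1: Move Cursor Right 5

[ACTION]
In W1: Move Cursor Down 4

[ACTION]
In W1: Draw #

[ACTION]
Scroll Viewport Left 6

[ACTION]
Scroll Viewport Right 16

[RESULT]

   ┏━━━━━━━━━━━━━━━━━━━┓                 
   ┃ FileViewer        ┃                 
   ┠───────────────────┨                 
   ┃score,id,amount   ▲┃                 
   ┃70.79,1,9458.12   █┃                 
   ┃22.73,2,2963.51   ░┃                 
   ┃29.32,3,4578.73   ░┃                 
   ┃89.52,4,7619.80   ░┃                 
   ┃37.37,5,3896.47   ░┃                 
   ┃64.54,6,8865.24   ░┃                 
   ┃80.25,7,5548.35   ░┃                 
   ┃75.74,8,9439.43   ░┃                 
   ┃70.50,9,3828.16   ░┃                 
   ┃76.62┏━━━━━━━━━━━━━━━━━━━━━━━┓       
   ┃35.49┃ DrawingCanvas         ┃       
   ┃18.14┠───────────────────────┨       
   ┃42.76┃                       ┃       
   ┃71.70┃                       ┃       
   ┗━━━━━┃                       ┃       
         ┃                       ┃       
         ┃                       ┃       
         ┃        .              ┃       
         ┃                     ##┃       
         ┃                   ##  ┃       
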